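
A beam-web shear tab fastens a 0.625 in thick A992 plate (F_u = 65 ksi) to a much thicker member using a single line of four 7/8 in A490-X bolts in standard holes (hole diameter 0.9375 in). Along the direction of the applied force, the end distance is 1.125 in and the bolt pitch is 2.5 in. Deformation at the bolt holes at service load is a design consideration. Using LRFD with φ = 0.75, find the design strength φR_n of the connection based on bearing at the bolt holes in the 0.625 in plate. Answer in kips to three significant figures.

Per bolt r_n = 1.2 l_c t F_u ≤ 2.4 d t F_u; upper limit = 2.4 × 0.875 × 0.625 × 65 = 85.31 kips.
Edge bolt: l_c = 1.125 − 0.9375/2 = 0.6562 in → 1.2 × 0.6562 × 0.625 × 65 = 31.99 → r_n = 31.99 kips.
Interior bolts: l_c = 2.5 − 0.9375 = 1.562 in → 1.2 × 1.562 × 0.625 × 65 = 76.17 → r_n = 76.17 kips.
R_n = 1 × 31.99 + 3 × 76.17 = 260.5 kips.
Design strength φR_n = 0.75 × 260.5 = 195 kips.

195 kips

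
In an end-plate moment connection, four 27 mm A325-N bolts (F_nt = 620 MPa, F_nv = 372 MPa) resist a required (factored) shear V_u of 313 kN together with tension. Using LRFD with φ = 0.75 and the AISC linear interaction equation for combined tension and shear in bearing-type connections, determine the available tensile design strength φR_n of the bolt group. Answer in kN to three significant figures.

863 kN

A_b = π·27²/4 = 572.6 mm²; f_rv = 313 × 1000 / (4 × 572.6) = 136.7 MPa.
F'_nt = 1.3 F_nt − (F_nt / φF_nv) f_rv = 1.3·620 − (620/(0.75·372))·136.7 = 502.3 MPa, capped at F_nt → F'_nt = 502.3 MPa.
R_n = F'_nt · A_b · n = 502.3 × 572.6 × 4 / 1000 = 1150 kN.
Design strength φR_n = 0.75 × 1150 = 863 kN.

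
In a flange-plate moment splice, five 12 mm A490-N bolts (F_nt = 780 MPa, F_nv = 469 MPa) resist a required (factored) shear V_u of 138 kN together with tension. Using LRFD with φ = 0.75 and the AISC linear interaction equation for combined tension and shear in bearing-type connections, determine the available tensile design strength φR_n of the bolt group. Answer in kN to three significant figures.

A_b = π·12²/4 = 113.1 mm²; f_rv = 138 × 1000 / (5 × 113.1) = 244 MPa.
F'_nt = 1.3 F_nt − (F_nt / φF_nv) f_rv = 1.3·780 − (780/(0.75·469))·244 = 472.9 MPa, capped at F_nt → F'_nt = 472.9 MPa.
R_n = F'_nt · A_b · n = 472.9 × 113.1 × 5 / 1000 = 267.4 kN.
Design strength φR_n = 0.75 × 267.4 = 201 kN.

201 kN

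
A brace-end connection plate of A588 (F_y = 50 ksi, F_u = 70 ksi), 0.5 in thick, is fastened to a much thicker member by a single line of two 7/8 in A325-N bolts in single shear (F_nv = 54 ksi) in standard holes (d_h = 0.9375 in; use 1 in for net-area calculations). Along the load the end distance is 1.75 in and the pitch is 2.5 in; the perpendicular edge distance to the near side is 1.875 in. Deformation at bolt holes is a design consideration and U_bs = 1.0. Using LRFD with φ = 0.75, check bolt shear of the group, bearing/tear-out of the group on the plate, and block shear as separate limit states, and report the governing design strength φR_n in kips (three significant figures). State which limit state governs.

48.7 kips (bolt shear governs)

Bolt shear: A_b = π·0.875²/4 = 0.6013 in²; R_n = 54 × 0.6013 × 2 × 1 = 64.94 kips → 0.75 × 64.94 = 48.7 kips.
Bearing: edge l_c = 1.281, r_n = 53.81 kips; interior l_c = 1.562, r_n = 65.62 kips; R_n = 53.81 + 1·65.62 = 119.4 kips → 89.6 kips.
Block shear: A_gv = 2.125, A_nv = 1.375, A_nt = 0.6875 in²; R_n = min(0.6F_uA_nv, 0.6F_yA_gv) + U_bs·F_u·A_nt = 105.9 kips → 79.4 kips.
Bolt shear governs: 48.7 kips.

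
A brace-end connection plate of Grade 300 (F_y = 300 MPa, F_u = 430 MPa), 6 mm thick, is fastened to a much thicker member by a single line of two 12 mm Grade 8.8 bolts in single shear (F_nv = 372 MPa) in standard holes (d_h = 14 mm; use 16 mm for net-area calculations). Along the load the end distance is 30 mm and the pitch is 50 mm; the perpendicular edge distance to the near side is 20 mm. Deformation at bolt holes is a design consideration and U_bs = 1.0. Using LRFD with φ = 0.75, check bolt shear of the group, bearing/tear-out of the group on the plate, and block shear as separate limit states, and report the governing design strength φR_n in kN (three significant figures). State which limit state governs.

Bolt shear: A_b = π·12²/4 = 113.1 mm²; R_n = 372 × 113.1 × 2 × 1 / 1000 = 84.14 kN → 0.75 × 84.14 = 63.1 kN.
Bearing: edge l_c = 23, r_n = 71.21 kN; interior l_c = 36, r_n = 74.3 kN; R_n = 71.21 + 1·74.3 = 145.5 kN → 109 kN.
Block shear: A_gv = 480, A_nv = 336, A_nt = 72 mm²; R_n = min(0.6F_uA_nv, 0.6F_yA_gv) + U_bs·F_u·A_nt = 117.4 kN → 88 kN.
Bolt shear governs: 63.1 kN.

63.1 kN (bolt shear governs)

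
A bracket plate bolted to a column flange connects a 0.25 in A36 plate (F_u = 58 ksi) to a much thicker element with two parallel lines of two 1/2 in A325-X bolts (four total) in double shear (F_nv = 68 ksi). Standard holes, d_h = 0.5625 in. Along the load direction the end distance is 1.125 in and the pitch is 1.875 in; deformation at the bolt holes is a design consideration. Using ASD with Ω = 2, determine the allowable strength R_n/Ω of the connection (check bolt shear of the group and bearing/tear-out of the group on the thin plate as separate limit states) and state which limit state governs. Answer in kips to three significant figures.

32.1 kips (bearing governs)

Bolt shear: A_b = π·0.5²/4 = 0.1963 in²; R_n = 68 × 0.1963 × 4 × 2 = 106.8 kips → 106.8 / 2 = 53.4 kips.
Bearing (1.2 l_c t F_u ≤ 2.4 d t F_u): upper limit = 2.4·0.5·0.25·58 = 17.4 kips.
  Edge l_c = 1.125 − 0.5625/2 = 0.8438 → r_n = 14.68 kips; interior l_c = 1.875 − 0.5625 = 1.312 → r_n = 17.4 kips.
  R_n,bearing = 2·14.68 + 2·17.4 = 64.16 kips → 64.16 / 2 = 32.1 kips.
Bearing governs: 32.1 kips.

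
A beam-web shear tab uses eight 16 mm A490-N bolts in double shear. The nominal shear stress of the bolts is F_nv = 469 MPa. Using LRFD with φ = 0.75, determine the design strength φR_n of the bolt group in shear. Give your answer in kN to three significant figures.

1130 kN

A_b = π × 16² / 4 = 201.1 mm².
R_n = F_nv · A_b · n · n_s = 469 × 201.1 × 8 × 2 / 1000 = 1509 kN.
Design strength φR_n = 0.75 × 1509 = 1130 kN.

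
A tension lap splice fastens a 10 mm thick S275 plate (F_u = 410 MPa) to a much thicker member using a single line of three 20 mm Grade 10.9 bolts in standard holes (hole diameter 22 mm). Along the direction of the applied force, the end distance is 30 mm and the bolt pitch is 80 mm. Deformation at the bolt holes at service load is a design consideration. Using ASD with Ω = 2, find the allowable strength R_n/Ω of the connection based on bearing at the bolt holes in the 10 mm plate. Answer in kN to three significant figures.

244 kN

Per bolt r_n = 1.2 l_c t F_u ≤ 2.4 d t F_u; upper limit = 2.4 × 20 × 10 × 410 / 1000 = 196.8 kN.
Edge bolt: l_c = 30 − 22/2 = 19 mm → 1.2 × 19 × 10 × 410 / 1000 = 93.48 → r_n = 93.48 kN.
Interior bolts: l_c = 80 − 22 = 58 mm → 1.2 × 58 × 10 × 410 / 1000 = 285.4 → r_n = 196.8 kN.
R_n = 1 × 93.48 + 2 × 196.8 = 487.1 kN.
Allowable strength R_n/Ω = 487.1 / 2 = 244 kN.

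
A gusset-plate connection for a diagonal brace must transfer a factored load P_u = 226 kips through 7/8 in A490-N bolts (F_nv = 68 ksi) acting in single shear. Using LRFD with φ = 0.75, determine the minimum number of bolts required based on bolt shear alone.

8 bolts

A_b = π·0.875²/4 = 0.6013 in².
Per-bolt design strength φR_n = 0.75 × 68 × 0.6013 × 1 = 30.67 kips.
n ≥ 226 / 30.67 = 7.369 → use 8 bolts.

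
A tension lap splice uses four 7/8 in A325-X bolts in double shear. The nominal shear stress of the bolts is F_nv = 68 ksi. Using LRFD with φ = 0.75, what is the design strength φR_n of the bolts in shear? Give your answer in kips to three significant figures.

A_b = π × 0.875² / 4 = 0.6013 in².
R_n = F_nv · A_b · n · n_s = 68 × 0.6013 × 4 × 2 = 327.1 kips.
Design strength φR_n = 0.75 × 327.1 = 245 kips.

245 kips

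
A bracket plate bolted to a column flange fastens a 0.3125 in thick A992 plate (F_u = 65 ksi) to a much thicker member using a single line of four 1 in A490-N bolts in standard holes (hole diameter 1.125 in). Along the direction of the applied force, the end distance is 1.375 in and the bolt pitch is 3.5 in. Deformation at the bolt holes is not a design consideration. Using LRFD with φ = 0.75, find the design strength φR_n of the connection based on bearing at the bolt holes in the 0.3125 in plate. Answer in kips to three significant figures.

Per bolt r_n = 1.5 l_c t F_u ≤ 3.0 d t F_u; upper limit = 3.0 × 1 × 0.3125 × 65 = 60.94 kips.
Edge bolt: l_c = 1.375 − 1.125/2 = 0.8125 in → 1.5 × 0.8125 × 0.3125 × 65 = 24.76 → r_n = 24.76 kips.
Interior bolts: l_c = 3.5 − 1.125 = 2.375 in → 1.5 × 2.375 × 0.3125 × 65 = 72.36 → r_n = 60.94 kips.
R_n = 1 × 24.76 + 3 × 60.94 = 207.6 kips.
Design strength φR_n = 0.75 × 207.6 = 156 kips.

156 kips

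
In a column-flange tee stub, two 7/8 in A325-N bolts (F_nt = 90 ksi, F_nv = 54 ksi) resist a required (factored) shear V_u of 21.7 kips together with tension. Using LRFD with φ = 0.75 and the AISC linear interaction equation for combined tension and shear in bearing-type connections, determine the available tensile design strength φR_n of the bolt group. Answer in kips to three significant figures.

69.4 kips

A_b = π·0.875²/4 = 0.6013 in²; f_rv = 21.7 / (2 × 0.6013) = 18.04 ksi.
F'_nt = 1.3 F_nt − (F_nt / φF_nv) f_rv = 1.3·90 − (90/(0.75·54))·18.04 = 76.9 ksi, capped at F_nt → F'_nt = 76.9 ksi.
R_n = F'_nt · A_b · n = 76.9 × 0.6013 × 2 = 92.49 kips.
Design strength φR_n = 0.75 × 92.49 = 69.4 kips.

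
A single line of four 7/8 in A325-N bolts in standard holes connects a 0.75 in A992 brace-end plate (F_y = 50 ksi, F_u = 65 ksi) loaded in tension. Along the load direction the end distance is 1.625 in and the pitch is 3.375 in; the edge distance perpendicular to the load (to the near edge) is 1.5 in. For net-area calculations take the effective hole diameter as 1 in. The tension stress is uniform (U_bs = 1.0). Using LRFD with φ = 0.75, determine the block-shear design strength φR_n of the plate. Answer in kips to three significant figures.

Shear plane L_v = 1.625 + 3·3.375 = 11.75 in; A_gv = 11.75 × 0.75 = 8.812 in².
A_nv = (11.75 − 3.5·1) × 0.75 = 6.188 in².
A_nt = (1.5 − 0.5·1) × 0.75 = 0.75 in².
0.6 F_u A_nv = 241.3 kips; 0.6 F_y A_gv = 264.4 kips → shear rupture governs the shear term.
R_n = 241.3 + 1.0 × 65 × 0.75 = 290.1 kips.
Design strength φR_n = 0.75 × 290.1 = 218 kips.

218 kips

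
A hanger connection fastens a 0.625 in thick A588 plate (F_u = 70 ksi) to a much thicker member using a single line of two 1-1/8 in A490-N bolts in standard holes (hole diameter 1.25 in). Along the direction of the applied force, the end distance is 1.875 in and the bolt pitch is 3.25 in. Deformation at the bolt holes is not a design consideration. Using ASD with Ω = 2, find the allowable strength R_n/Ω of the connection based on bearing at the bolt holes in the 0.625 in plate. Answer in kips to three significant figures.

Per bolt r_n = 1.5 l_c t F_u ≤ 3.0 d t F_u; upper limit = 3.0 × 1.125 × 0.625 × 70 = 147.7 kips.
Edge bolt: l_c = 1.875 − 1.25/2 = 1.25 in → 1.5 × 1.25 × 0.625 × 70 = 82.03 → r_n = 82.03 kips.
Interior bolts: l_c = 3.25 − 1.25 = 2 in → 1.5 × 2 × 0.625 × 70 = 131.2 → r_n = 131.2 kips.
R_n = 1 × 82.03 + 1 × 131.2 = 213.3 kips.
Allowable strength R_n/Ω = 213.3 / 2 = 107 kips.

107 kips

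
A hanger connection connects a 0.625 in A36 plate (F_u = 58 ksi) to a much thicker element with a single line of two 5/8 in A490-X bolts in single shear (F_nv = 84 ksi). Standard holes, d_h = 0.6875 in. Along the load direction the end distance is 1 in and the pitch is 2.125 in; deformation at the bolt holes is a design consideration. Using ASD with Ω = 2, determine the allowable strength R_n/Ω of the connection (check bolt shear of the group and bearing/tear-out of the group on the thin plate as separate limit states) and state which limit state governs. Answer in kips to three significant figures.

25.8 kips (bolt shear governs)

Bolt shear: A_b = π·0.625²/4 = 0.3068 in²; R_n = 84 × 0.3068 × 2 × 1 = 51.54 kips → 51.54 / 2 = 25.8 kips.
Bearing (1.2 l_c t F_u ≤ 2.4 d t F_u): upper limit = 2.4·0.625·0.625·58 = 54.38 kips.
  Edge l_c = 1 − 0.6875/2 = 0.6562 → r_n = 28.55 kips; interior l_c = 2.125 − 0.6875 = 1.438 → r_n = 54.38 kips.
  R_n,bearing = 1·28.55 + 1·54.38 = 82.92 kips → 82.92 / 2 = 41.5 kips.
Bolt shear governs: 25.8 kips.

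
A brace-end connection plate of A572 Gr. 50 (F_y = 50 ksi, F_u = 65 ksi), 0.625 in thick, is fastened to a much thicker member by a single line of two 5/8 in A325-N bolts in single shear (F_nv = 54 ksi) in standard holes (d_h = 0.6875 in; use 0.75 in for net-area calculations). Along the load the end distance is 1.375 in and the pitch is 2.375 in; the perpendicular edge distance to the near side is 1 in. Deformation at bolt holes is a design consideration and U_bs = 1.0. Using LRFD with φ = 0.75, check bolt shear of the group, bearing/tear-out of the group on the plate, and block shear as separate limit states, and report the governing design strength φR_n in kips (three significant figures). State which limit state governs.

24.9 kips (bolt shear governs)

Bolt shear: A_b = π·0.625²/4 = 0.3068 in²; R_n = 54 × 0.3068 × 2 × 1 = 33.13 kips → 0.75 × 33.13 = 24.9 kips.
Bearing: edge l_c = 1.031, r_n = 50.27 kips; interior l_c = 1.688, r_n = 60.94 kips; R_n = 50.27 + 1·60.94 = 111.2 kips → 83.4 kips.
Block shear: A_gv = 2.344, A_nv = 1.641, A_nt = 0.3906 in²; R_n = min(0.6F_uA_nv, 0.6F_yA_gv) + U_bs·F_u·A_nt = 89.38 kips → 67 kips.
Bolt shear governs: 24.9 kips.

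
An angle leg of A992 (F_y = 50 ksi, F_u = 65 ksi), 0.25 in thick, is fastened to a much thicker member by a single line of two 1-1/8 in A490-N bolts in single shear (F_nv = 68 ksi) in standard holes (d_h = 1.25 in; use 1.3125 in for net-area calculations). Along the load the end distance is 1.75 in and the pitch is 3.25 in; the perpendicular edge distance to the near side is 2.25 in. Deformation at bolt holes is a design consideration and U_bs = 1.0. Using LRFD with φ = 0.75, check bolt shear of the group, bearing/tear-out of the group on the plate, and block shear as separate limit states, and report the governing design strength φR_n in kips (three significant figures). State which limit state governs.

Bolt shear: A_b = π·1.125²/4 = 0.994 in²; R_n = 68 × 0.994 × 2 × 1 = 135.2 kips → 0.75 × 135.2 = 101 kips.
Bearing: edge l_c = 1.125, r_n = 21.94 kips; interior l_c = 2, r_n = 39 kips; R_n = 21.94 + 1·39 = 60.94 kips → 45.7 kips.
Block shear: A_gv = 1.25, A_nv = 0.7578, A_nt = 0.3984 in²; R_n = min(0.6F_uA_nv, 0.6F_yA_gv) + U_bs·F_u·A_nt = 55.45 kips → 41.6 kips.
Block shear governs: 41.6 kips.

41.6 kips (block shear governs)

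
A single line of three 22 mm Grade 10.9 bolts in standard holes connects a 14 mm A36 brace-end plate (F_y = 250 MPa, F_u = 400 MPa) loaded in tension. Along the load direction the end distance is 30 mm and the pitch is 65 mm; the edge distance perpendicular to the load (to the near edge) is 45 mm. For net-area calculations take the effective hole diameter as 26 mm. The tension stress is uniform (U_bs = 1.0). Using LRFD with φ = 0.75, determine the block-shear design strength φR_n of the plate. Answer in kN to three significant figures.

374 kN

Shear plane L_v = 30 + 2·65 = 160 mm; A_gv = 160 × 14 = 2240 mm².
A_nv = (160 − 2.5·26) × 14 = 1330 mm².
A_nt = (45 − 0.5·26) × 14 = 448 mm².
0.6 F_u A_nv = 319.2 kN; 0.6 F_y A_gv = 336 kN → shear rupture governs the shear term.
R_n = 319.2 + 1.0 × 400 × 448 / 1000 = 498.4 kN.
Design strength φR_n = 0.75 × 498.4 = 374 kN.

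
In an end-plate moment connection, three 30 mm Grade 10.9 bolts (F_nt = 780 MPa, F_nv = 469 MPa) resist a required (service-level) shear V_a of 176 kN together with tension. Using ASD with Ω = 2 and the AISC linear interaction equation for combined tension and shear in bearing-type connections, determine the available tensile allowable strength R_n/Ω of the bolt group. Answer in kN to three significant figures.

782 kN

A_b = π·30²/4 = 706.9 mm²; f_rv = 176 × 1000 / (3 × 706.9) = 83 MPa.
F'_nt = 1.3 F_nt − (Ω F_nt / F_nv) f_rv = 1.3·780 − (2·780/469)·83 = 737.9 MPa, capped at F_nt → F'_nt = 737.9 MPa.
R_n = F'_nt · A_b · n = 737.9 × 706.9 × 3 / 1000 = 1565 kN.
Allowable strength R_n/Ω = 1565 / 2 = 782 kN.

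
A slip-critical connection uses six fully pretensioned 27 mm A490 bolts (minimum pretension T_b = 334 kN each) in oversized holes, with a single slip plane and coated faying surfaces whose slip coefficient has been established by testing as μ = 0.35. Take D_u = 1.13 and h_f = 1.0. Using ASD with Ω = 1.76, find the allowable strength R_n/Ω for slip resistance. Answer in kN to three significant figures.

R_n = μ · D_u · h_f · T_b · n_s · n_b = 0.35 × 1.13 × 1.0 × 334 × 1 × 6 = 792.6 kN.
Allowable strength R_n/Ω = 792.6 / 1.76 = 450 kN.

450 kN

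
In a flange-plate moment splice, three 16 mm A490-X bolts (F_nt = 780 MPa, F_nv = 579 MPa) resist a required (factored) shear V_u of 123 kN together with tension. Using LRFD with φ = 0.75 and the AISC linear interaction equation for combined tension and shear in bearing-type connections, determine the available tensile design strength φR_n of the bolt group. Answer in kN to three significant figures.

293 kN

A_b = π·16²/4 = 201.1 mm²; f_rv = 123 × 1000 / (3 × 201.1) = 203.9 MPa.
F'_nt = 1.3 F_nt − (F_nt / φF_nv) f_rv = 1.3·780 − (780/(0.75·579))·203.9 = 647.7 MPa, capped at F_nt → F'_nt = 647.7 MPa.
R_n = F'_nt · A_b · n = 647.7 × 201.1 × 3 / 1000 = 390.7 kN.
Design strength φR_n = 0.75 × 390.7 = 293 kN.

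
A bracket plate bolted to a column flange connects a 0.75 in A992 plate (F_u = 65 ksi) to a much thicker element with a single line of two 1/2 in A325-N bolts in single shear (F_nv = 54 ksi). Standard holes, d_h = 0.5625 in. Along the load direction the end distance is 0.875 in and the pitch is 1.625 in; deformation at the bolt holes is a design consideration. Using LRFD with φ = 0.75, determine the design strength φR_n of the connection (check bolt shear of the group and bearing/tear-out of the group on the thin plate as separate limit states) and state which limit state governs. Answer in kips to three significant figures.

Bolt shear: A_b = π·0.5²/4 = 0.1963 in²; R_n = 54 × 0.1963 × 2 × 1 = 21.21 kips → 0.75 × 21.21 = 15.9 kips.
Bearing (1.2 l_c t F_u ≤ 2.4 d t F_u): upper limit = 2.4·0.5·0.75·65 = 58.5 kips.
  Edge l_c = 0.875 − 0.5625/2 = 0.5938 → r_n = 34.73 kips; interior l_c = 1.625 − 0.5625 = 1.062 → r_n = 58.5 kips.
  R_n,bearing = 1·34.73 + 1·58.5 = 93.23 kips → 0.75 × 93.23 = 69.9 kips.
Bolt shear governs: 15.9 kips.

15.9 kips (bolt shear governs)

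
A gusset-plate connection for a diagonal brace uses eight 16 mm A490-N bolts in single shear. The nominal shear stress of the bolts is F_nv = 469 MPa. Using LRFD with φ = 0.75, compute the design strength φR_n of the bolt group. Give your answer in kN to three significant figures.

566 kN

A_b = π × 16² / 4 = 201.1 mm².
R_n = F_nv · A_b · n · n_s = 469 × 201.1 × 8 × 1 / 1000 = 754.4 kN.
Design strength φR_n = 0.75 × 754.4 = 566 kN.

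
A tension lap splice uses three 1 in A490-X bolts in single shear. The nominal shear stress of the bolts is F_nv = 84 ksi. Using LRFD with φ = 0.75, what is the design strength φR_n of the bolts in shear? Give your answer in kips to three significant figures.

A_b = π × 1² / 4 = 0.7854 in².
R_n = F_nv · A_b · n · n_s = 84 × 0.7854 × 3 × 1 = 197.9 kips.
Design strength φR_n = 0.75 × 197.9 = 148 kips.

148 kips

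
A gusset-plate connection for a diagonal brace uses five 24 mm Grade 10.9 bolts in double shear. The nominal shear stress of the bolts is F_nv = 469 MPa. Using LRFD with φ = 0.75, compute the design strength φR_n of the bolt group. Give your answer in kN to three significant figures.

A_b = π × 24² / 4 = 452.4 mm².
R_n = F_nv · A_b · n · n_s = 469 × 452.4 × 5 × 2 / 1000 = 2122 kN.
Design strength φR_n = 0.75 × 2122 = 1590 kN.

1590 kN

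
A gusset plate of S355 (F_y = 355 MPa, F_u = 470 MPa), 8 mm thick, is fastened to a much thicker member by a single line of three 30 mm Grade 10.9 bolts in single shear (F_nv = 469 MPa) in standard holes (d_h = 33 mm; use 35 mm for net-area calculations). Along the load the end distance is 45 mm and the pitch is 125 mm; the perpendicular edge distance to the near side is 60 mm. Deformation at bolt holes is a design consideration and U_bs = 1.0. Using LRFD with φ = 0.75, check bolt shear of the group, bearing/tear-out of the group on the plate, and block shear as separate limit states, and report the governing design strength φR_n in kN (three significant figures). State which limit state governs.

Bolt shear: A_b = π·30²/4 = 706.9 mm²; R_n = 469 × 706.9 × 3 × 1 / 1000 = 994.5 kN → 0.75 × 994.5 = 746 kN.
Bearing: edge l_c = 28.5, r_n = 128.6 kN; interior l_c = 92, r_n = 270.7 kN; R_n = 128.6 + 2·270.7 = 670 kN → 503 kN.
Block shear: A_gv = 2360, A_nv = 1660, A_nt = 340 mm²; R_n = min(0.6F_uA_nv, 0.6F_yA_gv) + U_bs·F_u·A_nt = 627.9 kN → 471 kN.
Block shear governs: 471 kN.

471 kN (block shear governs)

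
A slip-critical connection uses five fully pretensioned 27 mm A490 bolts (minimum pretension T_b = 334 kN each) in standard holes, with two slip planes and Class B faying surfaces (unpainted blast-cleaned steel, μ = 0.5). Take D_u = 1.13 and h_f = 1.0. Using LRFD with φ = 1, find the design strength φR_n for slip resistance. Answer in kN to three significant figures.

R_n = μ · D_u · h_f · T_b · n_s · n_b = 0.5 × 1.13 × 1.0 × 334 × 2 × 5 = 1887 kN.
Design strength φR_n = 1 × 1887 = 1890 kN.

1890 kN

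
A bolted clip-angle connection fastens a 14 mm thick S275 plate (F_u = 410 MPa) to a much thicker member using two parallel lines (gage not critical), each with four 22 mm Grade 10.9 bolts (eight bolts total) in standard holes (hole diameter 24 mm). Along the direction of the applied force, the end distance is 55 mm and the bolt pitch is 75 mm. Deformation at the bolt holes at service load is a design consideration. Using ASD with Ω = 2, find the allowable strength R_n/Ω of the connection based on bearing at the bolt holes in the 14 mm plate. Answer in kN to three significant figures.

Per bolt r_n = 1.2 l_c t F_u ≤ 2.4 d t F_u; upper limit = 2.4 × 22 × 14 × 410 / 1000 = 303.1 kN.
Edge bolt: l_c = 55 − 24/2 = 43 mm → 1.2 × 43 × 14 × 410 / 1000 = 296.2 → r_n = 296.2 kN.
Interior bolts: l_c = 75 − 24 = 51 mm → 1.2 × 51 × 14 × 410 / 1000 = 351.3 → r_n = 303.1 kN.
R_n = 2 × 296.2 + 6 × 303.1 = 2411 kN.
Allowable strength R_n/Ω = 2411 / 2 = 1210 kN.

1210 kN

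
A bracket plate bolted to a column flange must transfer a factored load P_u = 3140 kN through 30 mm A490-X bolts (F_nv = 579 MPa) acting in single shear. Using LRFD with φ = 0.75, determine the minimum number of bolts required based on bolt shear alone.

11 bolts

A_b = π·30²/4 = 706.9 mm².
Per-bolt design strength φR_n = 0.75 × 579 × 706.9 × 1 / 1000 = 307 kN.
n ≥ 3140 / 307 = 10.23 → use 11 bolts.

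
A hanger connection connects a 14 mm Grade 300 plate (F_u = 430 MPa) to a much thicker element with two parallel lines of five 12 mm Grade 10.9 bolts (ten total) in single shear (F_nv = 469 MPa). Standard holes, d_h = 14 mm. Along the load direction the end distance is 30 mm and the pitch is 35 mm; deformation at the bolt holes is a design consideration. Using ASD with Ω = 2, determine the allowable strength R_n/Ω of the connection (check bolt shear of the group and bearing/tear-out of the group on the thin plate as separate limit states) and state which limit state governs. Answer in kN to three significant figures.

265 kN (bolt shear governs)

Bolt shear: A_b = π·12²/4 = 113.1 mm²; R_n = 469 × 113.1 × 10 × 1 / 1000 = 530.4 kN → 530.4 / 2 = 265 kN.
Bearing (1.2 l_c t F_u ≤ 2.4 d t F_u): upper limit = 2.4·12·14·430 / 1000 = 173.4 kN.
  Edge l_c = 30 − 14/2 = 23 → r_n = 166.2 kN; interior l_c = 35 − 14 = 21 → r_n = 151.7 kN.
  R_n,bearing = 2·166.2 + 8·151.7 = 1546 kN → 1546 / 2 = 773 kN.
Bolt shear governs: 265 kN.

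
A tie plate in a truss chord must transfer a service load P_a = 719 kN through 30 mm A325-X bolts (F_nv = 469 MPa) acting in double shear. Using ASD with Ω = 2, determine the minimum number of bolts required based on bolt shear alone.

3 bolts

A_b = π·30²/4 = 706.9 mm².
Per-bolt allowable strength R_n/Ω = 469 × 706.9 × 2 / 1000 / 2 = 331.5 kN.
n ≥ 719 / 331.5 = 2.169 → use 3 bolts.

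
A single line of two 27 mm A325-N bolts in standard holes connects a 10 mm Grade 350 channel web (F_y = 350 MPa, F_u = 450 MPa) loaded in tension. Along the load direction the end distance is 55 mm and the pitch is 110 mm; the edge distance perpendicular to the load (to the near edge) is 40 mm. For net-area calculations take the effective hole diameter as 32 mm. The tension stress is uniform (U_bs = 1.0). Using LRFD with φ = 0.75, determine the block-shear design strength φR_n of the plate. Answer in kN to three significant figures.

318 kN

Shear plane L_v = 55 + 1·110 = 165 mm; A_gv = 165 × 10 = 1650 mm².
A_nv = (165 − 1.5·32) × 10 = 1170 mm².
A_nt = (40 − 0.5·32) × 10 = 240 mm².
0.6 F_u A_nv = 315.9 kN; 0.6 F_y A_gv = 346.5 kN → shear rupture governs the shear term.
R_n = 315.9 + 1.0 × 450 × 240 / 1000 = 423.9 kN.
Design strength φR_n = 0.75 × 423.9 = 318 kN.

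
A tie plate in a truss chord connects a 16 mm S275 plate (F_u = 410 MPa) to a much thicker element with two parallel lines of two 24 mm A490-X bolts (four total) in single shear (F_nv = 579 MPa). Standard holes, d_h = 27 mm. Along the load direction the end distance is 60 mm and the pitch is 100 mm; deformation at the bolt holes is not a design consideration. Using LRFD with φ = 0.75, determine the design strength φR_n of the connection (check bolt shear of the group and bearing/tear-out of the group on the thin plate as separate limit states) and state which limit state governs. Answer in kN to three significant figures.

786 kN (bolt shear governs)

Bolt shear: A_b = π·24²/4 = 452.4 mm²; R_n = 579 × 452.4 × 4 × 1 / 1000 = 1048 kN → 0.75 × 1048 = 786 kN.
Bearing (1.5 l_c t F_u ≤ 3.0 d t F_u): upper limit = 3.0·24·16·410 / 1000 = 472.3 kN.
  Edge l_c = 60 − 27/2 = 46.5 → r_n = 457.6 kN; interior l_c = 100 − 27 = 73 → r_n = 472.3 kN.
  R_n,bearing = 2·457.6 + 2·472.3 = 1860 kN → 0.75 × 1860 = 1390 kN.
Bolt shear governs: 786 kN.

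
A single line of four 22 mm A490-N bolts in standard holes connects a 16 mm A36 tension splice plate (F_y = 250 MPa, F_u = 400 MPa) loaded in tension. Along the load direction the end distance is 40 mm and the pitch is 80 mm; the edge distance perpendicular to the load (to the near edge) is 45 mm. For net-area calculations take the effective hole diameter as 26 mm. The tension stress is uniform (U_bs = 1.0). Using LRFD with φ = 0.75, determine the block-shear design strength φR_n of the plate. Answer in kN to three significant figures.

658 kN

Shear plane L_v = 40 + 3·80 = 280 mm; A_gv = 280 × 16 = 4480 mm².
A_nv = (280 − 3.5·26) × 16 = 3024 mm².
A_nt = (45 − 0.5·26) × 16 = 512 mm².
0.6 F_u A_nv = 725.8 kN; 0.6 F_y A_gv = 672 kN → shear yielding governs the shear term.
R_n = 672 + 1.0 × 400 × 512 / 1000 = 876.8 kN.
Design strength φR_n = 0.75 × 876.8 = 658 kN.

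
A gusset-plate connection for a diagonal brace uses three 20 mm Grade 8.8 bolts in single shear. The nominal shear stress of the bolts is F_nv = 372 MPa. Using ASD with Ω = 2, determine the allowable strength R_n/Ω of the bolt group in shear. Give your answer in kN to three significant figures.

A_b = π × 20² / 4 = 314.2 mm².
R_n = F_nv · A_b · n · n_s = 372 × 314.2 × 3 × 1 / 1000 = 350.6 kN.
Allowable strength R_n/Ω = 350.6 / 2 = 175 kN.

175 kN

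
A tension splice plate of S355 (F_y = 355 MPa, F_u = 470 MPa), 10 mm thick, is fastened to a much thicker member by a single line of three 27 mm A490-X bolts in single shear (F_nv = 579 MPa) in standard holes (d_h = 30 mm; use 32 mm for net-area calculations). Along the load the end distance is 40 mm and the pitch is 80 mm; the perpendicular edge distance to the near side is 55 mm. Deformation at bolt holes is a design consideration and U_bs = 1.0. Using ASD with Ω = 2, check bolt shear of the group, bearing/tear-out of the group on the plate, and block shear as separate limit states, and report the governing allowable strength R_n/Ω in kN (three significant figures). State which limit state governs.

261 kN (block shear governs)

Bolt shear: A_b = π·27²/4 = 572.6 mm²; R_n = 579 × 572.6 × 3 × 1 / 1000 = 994.5 kN → 994.5 / 2 = 497 kN.
Bearing: edge l_c = 25, r_n = 141 kN; interior l_c = 50, r_n = 282 kN; R_n = 141 + 2·282 = 705 kN → 352 kN.
Block shear: A_gv = 2000, A_nv = 1200, A_nt = 390 mm²; R_n = min(0.6F_uA_nv, 0.6F_yA_gv) + U_bs·F_u·A_nt = 521.7 kN → 261 kN.
Block shear governs: 261 kN.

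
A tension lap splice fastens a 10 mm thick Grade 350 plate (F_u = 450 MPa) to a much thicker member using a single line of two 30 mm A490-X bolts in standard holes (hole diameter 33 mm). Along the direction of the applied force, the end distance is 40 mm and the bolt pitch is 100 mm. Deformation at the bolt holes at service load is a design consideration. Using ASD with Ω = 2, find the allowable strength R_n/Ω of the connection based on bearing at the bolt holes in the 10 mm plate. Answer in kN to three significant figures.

225 kN

Per bolt r_n = 1.2 l_c t F_u ≤ 2.4 d t F_u; upper limit = 2.4 × 30 × 10 × 450 / 1000 = 324 kN.
Edge bolt: l_c = 40 − 33/2 = 23.5 mm → 1.2 × 23.5 × 10 × 450 / 1000 = 126.9 → r_n = 126.9 kN.
Interior bolts: l_c = 100 − 33 = 67 mm → 1.2 × 67 × 10 × 450 / 1000 = 361.8 → r_n = 324 kN.
R_n = 1 × 126.9 + 1 × 324 = 450.9 kN.
Allowable strength R_n/Ω = 450.9 / 2 = 225 kN.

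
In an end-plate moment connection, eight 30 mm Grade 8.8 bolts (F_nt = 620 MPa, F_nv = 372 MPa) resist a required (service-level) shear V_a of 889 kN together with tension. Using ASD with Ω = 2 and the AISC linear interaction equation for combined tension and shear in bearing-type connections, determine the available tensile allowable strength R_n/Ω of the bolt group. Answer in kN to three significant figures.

A_b = π·30²/4 = 706.9 mm²; f_rv = 889 × 1000 / (8 × 706.9) = 157.2 MPa.
F'_nt = 1.3 F_nt − (Ω F_nt / F_nv) f_rv = 1.3·620 − (2·620/372)·157.2 = 282 MPa, capped at F_nt → F'_nt = 282 MPa.
R_n = F'_nt · A_b · n = 282 × 706.9 × 8 / 1000 = 1594 kN.
Allowable strength R_n/Ω = 1594 / 2 = 797 kN.

797 kN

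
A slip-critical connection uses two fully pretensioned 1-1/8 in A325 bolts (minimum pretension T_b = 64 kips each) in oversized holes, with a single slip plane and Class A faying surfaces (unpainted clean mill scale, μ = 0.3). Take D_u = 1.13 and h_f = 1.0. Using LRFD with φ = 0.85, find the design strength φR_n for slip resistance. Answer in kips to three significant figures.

36.9 kips

R_n = μ · D_u · h_f · T_b · n_s · n_b = 0.3 × 1.13 × 1.0 × 64 × 1 × 2 = 43.39 kips.
Design strength φR_n = 0.85 × 43.39 = 36.9 kips.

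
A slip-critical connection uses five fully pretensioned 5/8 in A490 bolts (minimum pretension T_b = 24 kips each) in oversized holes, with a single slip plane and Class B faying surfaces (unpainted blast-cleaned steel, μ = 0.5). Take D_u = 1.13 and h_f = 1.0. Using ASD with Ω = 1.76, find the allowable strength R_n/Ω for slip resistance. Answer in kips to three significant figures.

R_n = μ · D_u · h_f · T_b · n_s · n_b = 0.5 × 1.13 × 1.0 × 24 × 1 × 5 = 67.8 kips.
Allowable strength R_n/Ω = 67.8 / 1.76 = 38.5 kips.

38.5 kips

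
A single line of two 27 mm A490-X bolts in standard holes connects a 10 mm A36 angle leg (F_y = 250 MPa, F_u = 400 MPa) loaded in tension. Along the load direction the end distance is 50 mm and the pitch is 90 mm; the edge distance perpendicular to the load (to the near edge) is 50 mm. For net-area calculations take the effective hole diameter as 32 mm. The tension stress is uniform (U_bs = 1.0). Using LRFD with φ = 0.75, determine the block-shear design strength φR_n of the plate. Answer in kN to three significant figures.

260 kN

Shear plane L_v = 50 + 1·90 = 140 mm; A_gv = 140 × 10 = 1400 mm².
A_nv = (140 − 1.5·32) × 10 = 920 mm².
A_nt = (50 − 0.5·32) × 10 = 340 mm².
0.6 F_u A_nv = 220.8 kN; 0.6 F_y A_gv = 210 kN → shear yielding governs the shear term.
R_n = 210 + 1.0 × 400 × 340 / 1000 = 346 kN.
Design strength φR_n = 0.75 × 346 = 260 kN.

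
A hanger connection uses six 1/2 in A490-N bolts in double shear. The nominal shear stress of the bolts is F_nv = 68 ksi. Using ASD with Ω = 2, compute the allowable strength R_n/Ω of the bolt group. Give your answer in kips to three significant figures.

80.1 kips

A_b = π × 0.5² / 4 = 0.1963 in².
R_n = F_nv · A_b · n · n_s = 68 × 0.1963 × 6 × 2 = 160.2 kips.
Allowable strength R_n/Ω = 160.2 / 2 = 80.1 kips.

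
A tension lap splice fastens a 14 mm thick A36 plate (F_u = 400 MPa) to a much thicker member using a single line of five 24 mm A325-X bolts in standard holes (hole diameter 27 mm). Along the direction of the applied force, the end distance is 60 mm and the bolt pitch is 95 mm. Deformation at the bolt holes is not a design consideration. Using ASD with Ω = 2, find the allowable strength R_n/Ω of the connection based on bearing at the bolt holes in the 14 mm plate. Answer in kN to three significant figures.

Per bolt r_n = 1.5 l_c t F_u ≤ 3.0 d t F_u; upper limit = 3.0 × 24 × 14 × 400 / 1000 = 403.2 kN.
Edge bolt: l_c = 60 − 27/2 = 46.5 mm → 1.5 × 46.5 × 14 × 400 / 1000 = 390.6 → r_n = 390.6 kN.
Interior bolts: l_c = 95 − 27 = 68 mm → 1.5 × 68 × 14 × 400 / 1000 = 571.2 → r_n = 403.2 kN.
R_n = 1 × 390.6 + 4 × 403.2 = 2003 kN.
Allowable strength R_n/Ω = 2003 / 2 = 1000 kN.

1000 kN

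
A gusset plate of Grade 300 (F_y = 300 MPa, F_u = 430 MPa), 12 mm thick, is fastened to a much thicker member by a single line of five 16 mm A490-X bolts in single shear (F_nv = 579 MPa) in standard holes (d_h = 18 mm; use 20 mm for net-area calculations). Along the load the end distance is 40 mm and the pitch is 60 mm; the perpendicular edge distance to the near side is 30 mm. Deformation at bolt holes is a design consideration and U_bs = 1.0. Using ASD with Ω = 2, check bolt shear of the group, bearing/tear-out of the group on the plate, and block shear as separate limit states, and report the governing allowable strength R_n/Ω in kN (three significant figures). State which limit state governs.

291 kN (bolt shear governs)

Bolt shear: A_b = π·16²/4 = 201.1 mm²; R_n = 579 × 201.1 × 5 × 1 / 1000 = 582.1 kN → 582.1 / 2 = 291 kN.
Bearing: edge l_c = 31, r_n = 192 kN; interior l_c = 42, r_n = 198.1 kN; R_n = 192 + 4·198.1 = 984.5 kN → 492 kN.
Block shear: A_gv = 3360, A_nv = 2280, A_nt = 240 mm²; R_n = min(0.6F_uA_nv, 0.6F_yA_gv) + U_bs·F_u·A_nt = 691.4 kN → 346 kN.
Bolt shear governs: 291 kN.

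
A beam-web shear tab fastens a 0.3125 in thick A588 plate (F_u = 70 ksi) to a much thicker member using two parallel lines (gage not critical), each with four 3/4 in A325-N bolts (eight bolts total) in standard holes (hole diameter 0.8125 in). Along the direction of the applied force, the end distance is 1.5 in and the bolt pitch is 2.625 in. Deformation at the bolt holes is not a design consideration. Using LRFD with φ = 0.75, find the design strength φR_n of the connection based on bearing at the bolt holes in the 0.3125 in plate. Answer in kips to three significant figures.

275 kips

Per bolt r_n = 1.5 l_c t F_u ≤ 3.0 d t F_u; upper limit = 3.0 × 0.75 × 0.3125 × 70 = 49.22 kips.
Edge bolt: l_c = 1.5 − 0.8125/2 = 1.094 in → 1.5 × 1.094 × 0.3125 × 70 = 35.89 → r_n = 35.89 kips.
Interior bolts: l_c = 2.625 − 0.8125 = 1.812 in → 1.5 × 1.812 × 0.3125 × 70 = 59.47 → r_n = 49.22 kips.
R_n = 2 × 35.89 + 6 × 49.22 = 367.1 kips.
Design strength φR_n = 0.75 × 367.1 = 275 kips.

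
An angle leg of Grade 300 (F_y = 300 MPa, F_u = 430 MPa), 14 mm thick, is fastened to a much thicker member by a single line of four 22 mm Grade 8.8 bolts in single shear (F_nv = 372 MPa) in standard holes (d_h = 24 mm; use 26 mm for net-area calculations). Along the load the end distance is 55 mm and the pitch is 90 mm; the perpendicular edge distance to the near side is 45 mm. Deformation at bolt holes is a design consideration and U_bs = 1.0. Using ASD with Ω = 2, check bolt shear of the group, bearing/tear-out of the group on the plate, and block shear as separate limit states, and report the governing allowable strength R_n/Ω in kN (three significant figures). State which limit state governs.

283 kN (bolt shear governs)

Bolt shear: A_b = π·22²/4 = 380.1 mm²; R_n = 372 × 380.1 × 4 × 1 / 1000 = 565.6 kN → 565.6 / 2 = 283 kN.
Bearing: edge l_c = 43, r_n = 310.6 kN; interior l_c = 66, r_n = 317.9 kN; R_n = 310.6 + 3·317.9 = 1264 kN → 632 kN.
Block shear: A_gv = 4550, A_nv = 3276, A_nt = 448 mm²; R_n = min(0.6F_uA_nv, 0.6F_yA_gv) + U_bs·F_u·A_nt = 1012 kN → 506 kN.
Bolt shear governs: 283 kN.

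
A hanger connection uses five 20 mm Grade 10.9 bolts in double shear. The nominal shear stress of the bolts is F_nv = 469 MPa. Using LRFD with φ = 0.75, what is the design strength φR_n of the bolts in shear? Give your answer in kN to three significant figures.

1110 kN

A_b = π × 20² / 4 = 314.2 mm².
R_n = F_nv · A_b · n · n_s = 469 × 314.2 × 5 × 2 / 1000 = 1473 kN.
Design strength φR_n = 0.75 × 1473 = 1110 kN.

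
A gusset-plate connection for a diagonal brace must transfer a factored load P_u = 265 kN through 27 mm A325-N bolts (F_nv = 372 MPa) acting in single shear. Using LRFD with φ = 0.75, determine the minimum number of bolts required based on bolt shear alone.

A_b = π·27²/4 = 572.6 mm².
Per-bolt design strength φR_n = 0.75 × 372 × 572.6 × 1 / 1000 = 159.7 kN.
n ≥ 265 / 159.7 = 1.659 → use 2 bolts.

2 bolts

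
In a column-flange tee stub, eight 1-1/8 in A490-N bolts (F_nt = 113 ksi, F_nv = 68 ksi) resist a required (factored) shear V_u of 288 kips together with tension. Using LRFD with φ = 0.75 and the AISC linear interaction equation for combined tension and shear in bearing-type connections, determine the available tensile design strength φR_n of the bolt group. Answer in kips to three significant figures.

A_b = π·1.125²/4 = 0.994 in²; f_rv = 288 / (8 × 0.994) = 36.22 ksi.
F'_nt = 1.3 F_nt − (F_nt / φF_nv) f_rv = 1.3·113 − (113/(0.75·68))·36.22 = 66.66 ksi, capped at F_nt → F'_nt = 66.66 ksi.
R_n = F'_nt · A_b · n = 66.66 × 0.994 × 8 = 530.1 kips.
Design strength φR_n = 0.75 × 530.1 = 398 kips.

398 kips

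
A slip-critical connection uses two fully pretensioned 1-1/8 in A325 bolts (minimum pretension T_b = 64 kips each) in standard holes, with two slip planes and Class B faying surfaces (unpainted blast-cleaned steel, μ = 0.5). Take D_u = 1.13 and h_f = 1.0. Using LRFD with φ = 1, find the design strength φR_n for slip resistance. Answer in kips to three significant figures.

145 kips

R_n = μ · D_u · h_f · T_b · n_s · n_b = 0.5 × 1.13 × 1.0 × 64 × 2 × 2 = 144.6 kips.
Design strength φR_n = 1 × 144.6 = 145 kips.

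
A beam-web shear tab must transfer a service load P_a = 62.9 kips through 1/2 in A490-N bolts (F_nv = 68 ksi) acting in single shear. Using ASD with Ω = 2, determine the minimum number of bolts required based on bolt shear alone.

A_b = π·0.5²/4 = 0.1963 in².
Per-bolt allowable strength R_n/Ω = 68 × 0.1963 × 1 / 2 = 6.676 kips.
n ≥ 62.9 / 6.676 = 9.422 → use 10 bolts.

10 bolts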